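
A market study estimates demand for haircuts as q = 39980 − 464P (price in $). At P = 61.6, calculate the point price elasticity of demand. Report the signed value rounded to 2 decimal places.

dq/dP = −464. At P = 61.6, q = 39980 − 464(61.6) = 11397.6.
Ed = (dq/dP)·(P/q) = −464 × (61.6/11397.6) = -2.5077…

-2.51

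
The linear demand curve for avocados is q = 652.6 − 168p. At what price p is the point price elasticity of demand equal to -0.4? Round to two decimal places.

1.11

Ed = −168p/(652.6 − 168p). Set this equal to -0.4:
168p = 0.4·(652.6 − 168p) ⇒ 168p(1 + 0.4) = 0.4·652.6
p = 0.4·652.6 / (168·1.4) = 1.1098…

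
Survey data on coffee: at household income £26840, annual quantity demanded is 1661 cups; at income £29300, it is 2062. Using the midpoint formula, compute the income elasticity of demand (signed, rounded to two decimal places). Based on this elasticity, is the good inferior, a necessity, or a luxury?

%ΔQ = (2062 − 1661)/[( 1661 + 2062)/2] = 401/1861.5 = 0.215417…
%ΔIncome = (29300 − 26840)/[( 26840 + 29300)/2] = 2460/28070 = 0.087638…
E_income = (401/1861.5) / (2460/28070) = 2.4580…
E_income > 1 ⇒ normal good, luxury.

2.46; luxury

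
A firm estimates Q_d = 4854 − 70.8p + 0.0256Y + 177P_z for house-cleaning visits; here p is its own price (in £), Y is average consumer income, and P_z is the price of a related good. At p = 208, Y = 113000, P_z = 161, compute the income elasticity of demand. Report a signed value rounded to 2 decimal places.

0.13

At the given values, Q_d = 4854 − 70.8(208) + 0.0256(113000) + 177(161) = 21517.4.
∂Q_d/∂Y = 0.0256.
E = (0.0256) × (113000/21517.4) = 0.1344…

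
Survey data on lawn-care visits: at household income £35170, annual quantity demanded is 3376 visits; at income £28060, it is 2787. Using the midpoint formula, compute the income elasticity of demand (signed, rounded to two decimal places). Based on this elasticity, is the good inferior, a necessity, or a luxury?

0.85; necessity

%ΔQ = (2787 − 3376)/[( 3376 + 2787)/2] = -589/3081.5 = -0.191140…
%ΔIncome = (28060 − 35170)/[( 35170 + 28060)/2] = -7110/31615 = -0.224893…
E_income = (-589/3081.5) / (-7110/31615) = 0.8499…
0 < E_income < 1 ⇒ normal good, necessity.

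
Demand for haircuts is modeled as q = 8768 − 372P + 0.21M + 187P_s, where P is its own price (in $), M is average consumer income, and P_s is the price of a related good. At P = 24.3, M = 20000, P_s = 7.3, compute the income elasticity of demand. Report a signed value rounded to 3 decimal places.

0.793

At the given values, q = 8768 − 372(24.3) + 0.21(20000) + 187(7.3) = 5293.5.
∂q/∂M = 0.21.
E = (0.21) × (20000/5293.5) = 0.79342…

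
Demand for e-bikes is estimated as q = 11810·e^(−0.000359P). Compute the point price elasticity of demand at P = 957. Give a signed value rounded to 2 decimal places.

dq/dP = −0.000359·q = -3.00702. At P = 957, q = 8376.11.
Ed = (dq/dP)·(P/q) = (-3.00702) × (957/8376.11) = -0.3435…

-0.34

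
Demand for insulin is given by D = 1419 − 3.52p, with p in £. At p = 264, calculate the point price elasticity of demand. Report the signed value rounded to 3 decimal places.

-1.898

dD/dp = −3.52. At p = 264, D = 1419 − 3.52(264) = 489.72.
Ed = (dD/dp)·(p/D) = −3.52 × (264/489.72) = -1.89757…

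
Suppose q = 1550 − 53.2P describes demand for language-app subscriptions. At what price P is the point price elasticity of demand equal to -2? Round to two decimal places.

19.42

Ed = −53.2P/(1550 − 53.2P). Set this equal to -2:
53.2P = 2·(1550 − 53.2P) ⇒ 53.2P(1 + 2) = 2·1550
P = 2·1550 / (53.2·3) = 19.4235…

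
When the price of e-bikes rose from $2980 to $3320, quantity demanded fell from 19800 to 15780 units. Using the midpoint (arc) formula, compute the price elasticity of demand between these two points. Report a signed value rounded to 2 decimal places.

-2.09

%ΔQ = (15780 − 19800) / [(19800 + 15780)/2] = -4020/17790 = -0.225969…
%ΔP = (3320 − 2980) / [(2980 + 3320)/2] = 340/3150 = 0.107936…
Arc Ed = %ΔQ / %ΔP = (-4020/17790) / (340/3150) = -2.0935…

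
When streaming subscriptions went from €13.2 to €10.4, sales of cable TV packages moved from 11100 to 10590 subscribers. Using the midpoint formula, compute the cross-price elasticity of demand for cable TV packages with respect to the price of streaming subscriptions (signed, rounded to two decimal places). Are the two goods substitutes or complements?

0.20; substitutes

%ΔQ_{cable TV packages} = (10590 − 11100)/avg = -510/10845 = -0.047026…
%ΔP_{streaming subscriptions} = (10.4 − 13.2)/avg = -2.8/11.8 = -0.237288…
E_cross = (-510/10845) / (-2.8/11.8) = 0.1981…
E_cross > 0 ⇒ the goods are substitutes.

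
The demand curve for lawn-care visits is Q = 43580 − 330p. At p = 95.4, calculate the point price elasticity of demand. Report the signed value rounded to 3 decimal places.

dQ/dp = −330. At p = 95.4, Q = 43580 − 330(95.4) = 12098.
Ed = (dQ/dp)·(p/Q) = −330 × (95.4/12098) = -2.60224…

-2.602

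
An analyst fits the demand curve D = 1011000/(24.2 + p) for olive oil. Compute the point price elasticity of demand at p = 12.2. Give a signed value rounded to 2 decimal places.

dD/dp = −1011000/(24.2 + p)² = -763.042. At p = 12.2, D = 27774.7.
Ed = (dD/dp)·(p/D) = (-763.042) × (12.2/27774.7) = -0.3351…

-0.34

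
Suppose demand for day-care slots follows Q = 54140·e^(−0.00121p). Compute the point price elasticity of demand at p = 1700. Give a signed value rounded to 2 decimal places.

dQ/dp = −0.00121·Q = -8.37452. At p = 1700, Q = 6921.09.
Ed = (dQ/dp)·(p/Q) = (-8.37452) × (1700/6921.09) = -2.057

-2.06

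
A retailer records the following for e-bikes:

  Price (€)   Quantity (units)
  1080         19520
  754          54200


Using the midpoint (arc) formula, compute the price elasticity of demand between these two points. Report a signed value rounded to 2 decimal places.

-2.65

%ΔQ = (54200 − 19520) / [(19520 + 54200)/2] = 34680/36860 = 0.940857…
%ΔP = (754 − 1080) / [(1080 + 754)/2] = -326/917 = -0.355507…
Arc Ed = %ΔQ / %ΔP = (34680/36860) / (-326/917) = -2.6465…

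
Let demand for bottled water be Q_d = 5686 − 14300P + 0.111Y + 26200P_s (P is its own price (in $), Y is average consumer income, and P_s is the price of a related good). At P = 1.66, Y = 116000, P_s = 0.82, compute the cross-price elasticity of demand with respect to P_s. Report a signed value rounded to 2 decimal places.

1.32

At the given values, Q_d = 5686 − 14300(1.66) + 0.111(116000) + 26200(0.82) = 16308.
∂Q_d/∂P_s = 26200.
E = (26200) × (0.82/16308) = 1.3173…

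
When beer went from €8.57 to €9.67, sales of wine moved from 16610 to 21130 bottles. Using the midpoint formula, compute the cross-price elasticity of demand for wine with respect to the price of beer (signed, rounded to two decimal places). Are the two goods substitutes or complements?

%ΔQ_{wine} = (21130 − 16610)/avg = 4520/18870 = 0.239533…
%ΔP_{beer} = (9.67 − 8.57)/avg = 1.1/9.12 = 0.120614…
E_cross = (4520/18870) / (1.1/9.12) = 1.9859…
E_cross > 0 ⇒ the goods are substitutes.

1.99; substitutes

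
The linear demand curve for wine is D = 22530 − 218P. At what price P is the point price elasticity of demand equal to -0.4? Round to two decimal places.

29.53

Ed = −218P/(22530 − 218P). Set this equal to -0.4:
218P = 0.4·(22530 − 218P) ⇒ 218P(1 + 0.4) = 0.4·22530
P = 0.4·22530 / (218·1.4) = 29.5281…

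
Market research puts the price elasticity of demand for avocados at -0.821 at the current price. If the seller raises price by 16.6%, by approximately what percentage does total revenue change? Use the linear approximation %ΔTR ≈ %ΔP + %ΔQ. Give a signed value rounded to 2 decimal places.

%ΔQ ≈ Ed × %ΔP = (-0.821) × (+16.6%) = -13.6286%
%ΔTR ≈ %ΔP + %ΔQ = (+16.6%) + (-13.6286%) = +2.9714%

+2.97%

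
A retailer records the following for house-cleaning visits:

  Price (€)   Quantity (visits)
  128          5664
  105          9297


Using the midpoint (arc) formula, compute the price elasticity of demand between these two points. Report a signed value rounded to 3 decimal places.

-2.460

%ΔQ = (9297 − 5664) / [(5664 + 9297)/2] = 3633/7480.5 = 0.485662…
%ΔP = (105 − 128) / [(128 + 105)/2] = -23/116.5 = -0.197424…
Arc Ed = %ΔQ / %ΔP = (3633/7480.5) / (-23/116.5) = -2.45998…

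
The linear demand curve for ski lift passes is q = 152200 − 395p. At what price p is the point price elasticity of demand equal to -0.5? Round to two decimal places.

Ed = −395p/(152200 − 395p). Set this equal to -0.5:
395p = 0.5·(152200 − 395p) ⇒ 395p(1 + 0.5) = 0.5·152200
p = 0.5·152200 / (395·1.5) = 128.4388…

128.44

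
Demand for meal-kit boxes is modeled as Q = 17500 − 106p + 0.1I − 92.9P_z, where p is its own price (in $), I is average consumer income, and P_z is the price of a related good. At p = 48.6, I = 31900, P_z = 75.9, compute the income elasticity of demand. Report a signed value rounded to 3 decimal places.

At the given values, Q = 17500 − 106(48.6) + 0.1(31900) − 92.9(75.9) = 8487.29.
∂Q/∂I = 0.1.
E = (0.1) × (31900/8487.29) = 0.37585…

0.376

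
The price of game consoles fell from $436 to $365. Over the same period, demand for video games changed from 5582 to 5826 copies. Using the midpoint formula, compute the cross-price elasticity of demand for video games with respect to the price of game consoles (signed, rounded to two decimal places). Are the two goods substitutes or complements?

-0.24; complements

%ΔQ_{video games} = (5826 − 5582)/avg = 244/5704 = 0.042776…
%ΔP_{game consoles} = (365 − 436)/avg = -71/400.5 = -0.177278…
E_cross = (244/5704) / (-71/400.5) = -0.2412…
E_cross < 0 ⇒ the goods are complements.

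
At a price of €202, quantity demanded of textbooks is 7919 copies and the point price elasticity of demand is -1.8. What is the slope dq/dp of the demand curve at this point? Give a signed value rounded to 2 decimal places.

Ed = (dq/dp)·(p/q) ⇒ dq/dp = Ed·q/p = (-1.8)·7919/202 = -70.5653…

-70.57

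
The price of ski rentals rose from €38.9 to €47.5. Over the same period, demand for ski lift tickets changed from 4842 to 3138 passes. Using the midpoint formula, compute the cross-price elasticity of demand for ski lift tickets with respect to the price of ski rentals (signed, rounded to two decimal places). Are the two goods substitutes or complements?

-2.15; complements

%ΔQ_{ski lift tickets} = (3138 − 4842)/avg = -1704/3990 = -0.427067…
%ΔP_{ski rentals} = (47.5 − 38.9)/avg = 8.6/43.2 = 0.199074…
E_cross = (-1704/3990) / (8.6/43.2) = -2.1452…
E_cross < 0 ⇒ the goods are complements.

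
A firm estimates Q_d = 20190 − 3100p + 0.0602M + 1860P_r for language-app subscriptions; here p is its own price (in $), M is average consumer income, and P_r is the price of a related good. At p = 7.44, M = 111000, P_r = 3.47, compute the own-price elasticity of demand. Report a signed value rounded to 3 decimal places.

-2.247

At the given values, Q_d = 20190 − 3100(7.44) + 0.0602(111000) + 1860(3.47) = 10262.4.
∂Q_d/∂p = −3100.
E = (-3100) × (7.44/10262.4) = -2.24742…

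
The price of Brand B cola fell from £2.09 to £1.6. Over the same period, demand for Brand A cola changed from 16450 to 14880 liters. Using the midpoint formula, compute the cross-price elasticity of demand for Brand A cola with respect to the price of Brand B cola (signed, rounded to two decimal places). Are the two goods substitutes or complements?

0.38; substitutes

%ΔQ_{Brand A cola} = (14880 − 16450)/avg = -1570/15665 = -0.100223…
%ΔP_{Brand B cola} = (1.6 − 2.09)/avg = -0.49/1.845 = -0.265582…
E_cross = (-1570/15665) / (-0.49/1.845) = 0.3773…
E_cross > 0 ⇒ the goods are substitutes.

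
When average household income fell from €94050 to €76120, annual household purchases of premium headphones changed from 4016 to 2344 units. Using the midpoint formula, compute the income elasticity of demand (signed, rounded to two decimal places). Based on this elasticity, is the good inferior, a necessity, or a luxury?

%ΔQ = (2344 − 4016)/[( 4016 + 2344)/2] = -1672/3180 = -0.525786…
%ΔIncome = (76120 − 94050)/[( 94050 + 76120)/2] = -17930/85085 = -0.210730…
E_income = (-1672/3180) / (-17930/85085) = 2.4950…
E_income > 1 ⇒ normal good, luxury.

2.50; luxury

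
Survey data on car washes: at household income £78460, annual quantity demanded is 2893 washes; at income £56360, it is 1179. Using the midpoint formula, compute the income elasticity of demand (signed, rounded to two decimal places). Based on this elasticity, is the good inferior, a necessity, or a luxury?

2.57; luxury

%ΔQ = (1179 − 2893)/[( 2893 + 1179)/2] = -1714/2036 = -0.841846…
%ΔIncome = (56360 − 78460)/[( 78460 + 56360)/2] = -22100/67410 = -0.327844…
E_income = (-1714/2036) / (-22100/67410) = 2.5678…
E_income > 1 ⇒ normal good, luxury.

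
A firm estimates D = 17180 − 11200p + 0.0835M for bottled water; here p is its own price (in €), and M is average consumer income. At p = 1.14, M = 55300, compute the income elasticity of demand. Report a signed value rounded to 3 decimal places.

At the given values, D = 17180 − 11200(1.14) + 0.0835(55300) = 9029.55.
∂D/∂M = 0.0835.
E = (0.0835) × (55300/9029.55) = 0.51138…

0.511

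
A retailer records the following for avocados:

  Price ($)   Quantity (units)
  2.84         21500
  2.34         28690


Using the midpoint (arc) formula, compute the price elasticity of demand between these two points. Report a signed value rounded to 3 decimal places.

-1.484

%ΔQ = (28690 − 21500) / [(21500 + 28690)/2] = 7190/25095 = 0.286511…
%ΔP = (2.34 − 2.84) / [(2.84 + 2.34)/2] = -0.5/2.59 = -0.193050…
Arc Ed = %ΔQ / %ΔP = (7190/25095) / (-0.5/2.59) = -1.48412…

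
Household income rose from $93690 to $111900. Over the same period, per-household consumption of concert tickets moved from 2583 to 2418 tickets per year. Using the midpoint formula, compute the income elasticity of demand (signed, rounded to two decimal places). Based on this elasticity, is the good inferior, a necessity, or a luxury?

%ΔQ = (2418 − 2583)/[( 2583 + 2418)/2] = -165/2500.5 = -0.065986…
%ΔIncome = (111900 − 93690)/[( 93690 + 111900)/2] = 18210/102795 = 0.177148…
E_income = (-165/2500.5) / (18210/102795) = -0.3724…
E_income < 0 ⇒ inferior good.

-0.37; inferior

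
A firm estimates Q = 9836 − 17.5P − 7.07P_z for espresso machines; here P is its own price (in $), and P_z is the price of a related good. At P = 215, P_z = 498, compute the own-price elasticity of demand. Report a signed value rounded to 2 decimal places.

At the given values, Q = 9836 − 17.5(215) − 7.07(498) = 2552.64.
∂Q/∂P = −17.5.
E = (-17.5) × (215/2552.64) = -1.4739…

-1.47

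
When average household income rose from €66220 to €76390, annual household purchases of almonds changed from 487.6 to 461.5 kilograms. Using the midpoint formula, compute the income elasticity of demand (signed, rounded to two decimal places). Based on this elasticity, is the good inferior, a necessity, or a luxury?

%ΔQ = (461.5 − 487.6)/[( 487.6 + 461.5)/2] = -26.1/474.55 = -0.054999…
%ΔIncome = (76390 − 66220)/[( 66220 + 76390)/2] = 10170/71305 = 0.142626…
E_income = (-26.1/474.55) / (10170/71305) = -0.3856…
E_income < 0 ⇒ inferior good.

-0.39; inferior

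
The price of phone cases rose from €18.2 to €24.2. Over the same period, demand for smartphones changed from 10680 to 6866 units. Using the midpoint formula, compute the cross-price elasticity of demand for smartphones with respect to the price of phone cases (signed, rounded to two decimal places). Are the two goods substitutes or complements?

%ΔQ_{smartphones} = (6866 − 10680)/avg = -3814/8773 = -0.434742…
%ΔP_{phone cases} = (24.2 − 18.2)/avg = 6/21.2 = 0.283018…
E_cross = (-3814/8773) / (6/21.2) = -1.5360…
E_cross < 0 ⇒ the goods are complements.

-1.54; complements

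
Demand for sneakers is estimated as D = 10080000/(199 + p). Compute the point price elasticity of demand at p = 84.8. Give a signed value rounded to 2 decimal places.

dD/dp = −10080000/(199 + p)² = -125.151. At p = 84.8, D = 35518.
Ed = (dD/dp)·(p/D) = (-125.151) × (84.8/35518) = -0.2988…

-0.30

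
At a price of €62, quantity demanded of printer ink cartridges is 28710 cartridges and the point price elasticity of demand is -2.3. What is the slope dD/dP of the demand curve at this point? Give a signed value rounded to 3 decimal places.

Ed = (dD/dP)·(P/D) ⇒ dD/dP = Ed·D/P = (-2.3)·28710/62 = -1065.04838…

-1065.048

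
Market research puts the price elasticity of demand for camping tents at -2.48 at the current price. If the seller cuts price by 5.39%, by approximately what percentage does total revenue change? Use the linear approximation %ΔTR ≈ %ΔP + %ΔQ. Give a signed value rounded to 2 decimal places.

%ΔQ ≈ Ed × %ΔP = (-2.48) × (-5.39%) = +13.3672%
%ΔTR ≈ %ΔP + %ΔQ = (-5.39%) + (+13.3672%) = +7.9772%

+7.98%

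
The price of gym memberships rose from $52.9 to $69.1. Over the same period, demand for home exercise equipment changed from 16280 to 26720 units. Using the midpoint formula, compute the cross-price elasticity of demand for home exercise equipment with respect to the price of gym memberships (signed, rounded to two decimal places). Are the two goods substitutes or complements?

%ΔQ_{home exercise equipment} = (26720 − 16280)/avg = 10440/21500 = 0.485581…
%ΔP_{gym memberships} = (69.1 − 52.9)/avg = 16.2/61 = 0.265573…
E_cross = (10440/21500) / (16.2/61) = 1.8284…
E_cross > 0 ⇒ the goods are substitutes.

1.83; substitutes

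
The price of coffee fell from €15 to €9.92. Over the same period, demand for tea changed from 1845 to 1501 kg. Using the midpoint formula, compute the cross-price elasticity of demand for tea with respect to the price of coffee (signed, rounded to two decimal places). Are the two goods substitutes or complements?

0.50; substitutes

%ΔQ_{tea} = (1501 − 1845)/avg = -344/1673 = -0.205618…
%ΔP_{coffee} = (9.92 − 15)/avg = -5.08/12.46 = -0.407704…
E_cross = (-344/1673) / (-5.08/12.46) = 0.5043…
E_cross > 0 ⇒ the goods are substitutes.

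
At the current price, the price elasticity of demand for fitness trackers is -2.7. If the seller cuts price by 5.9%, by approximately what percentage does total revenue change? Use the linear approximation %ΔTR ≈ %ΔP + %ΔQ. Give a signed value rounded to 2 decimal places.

+10.03%

%ΔQ ≈ Ed × %ΔP = (-2.7) × (-5.9%) = +15.9300%
%ΔTR ≈ %ΔP + %ΔQ = (-5.9%) + (+15.9300%) = +10.0300%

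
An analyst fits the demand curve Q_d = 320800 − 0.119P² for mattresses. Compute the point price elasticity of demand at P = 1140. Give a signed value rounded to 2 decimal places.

dQ_d/dP = −2·0.119·P = -271.32. At P = 1140, Q_d = 166147.6.
Ed = (dQ_d/dP)·(P/Q_d) = (-271.32) × (1140/166147.6) = -1.8616…

-1.86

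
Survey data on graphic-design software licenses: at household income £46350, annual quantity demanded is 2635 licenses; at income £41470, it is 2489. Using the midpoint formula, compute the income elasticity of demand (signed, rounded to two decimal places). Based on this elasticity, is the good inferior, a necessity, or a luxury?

0.51; necessity

%ΔQ = (2489 − 2635)/[( 2635 + 2489)/2] = -146/2562 = -0.056986…
%ΔIncome = (41470 − 46350)/[( 46350 + 41470)/2] = -4880/43910 = -0.111136…
E_income = (-146/2562) / (-4880/43910) = 0.5127…
0 < E_income < 1 ⇒ normal good, necessity.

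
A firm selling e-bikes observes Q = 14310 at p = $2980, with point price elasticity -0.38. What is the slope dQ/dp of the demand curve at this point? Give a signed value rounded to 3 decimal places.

Ed = (dQ/dp)·(p/Q) ⇒ dQ/dp = Ed·Q/p = (-0.38)·14310/2980 = -1.82476…

-1.825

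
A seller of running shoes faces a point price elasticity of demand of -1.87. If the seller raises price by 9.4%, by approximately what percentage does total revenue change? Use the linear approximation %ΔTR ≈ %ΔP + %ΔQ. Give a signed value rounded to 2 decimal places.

-8.18%

%ΔQ ≈ Ed × %ΔP = (-1.87) × (+9.4%) = -17.5780%
%ΔTR ≈ %ΔP + %ΔQ = (+9.4%) + (-17.5780%) = -8.1780%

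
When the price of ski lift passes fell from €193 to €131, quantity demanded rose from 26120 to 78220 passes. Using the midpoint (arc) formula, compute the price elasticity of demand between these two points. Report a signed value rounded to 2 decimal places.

-2.61

%ΔQ = (78220 − 26120) / [(26120 + 78220)/2] = 52100/52170 = 0.998658…
%ΔP = (131 − 193) / [(193 + 131)/2] = -62/162 = -0.382716…
Arc Ed = %ΔQ / %ΔP = (52100/52170) / (-62/162) = -2.6093…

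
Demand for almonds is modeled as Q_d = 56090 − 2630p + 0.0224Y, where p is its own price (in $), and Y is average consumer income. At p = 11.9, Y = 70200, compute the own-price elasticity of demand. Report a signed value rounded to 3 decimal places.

-1.187

At the given values, Q_d = 56090 − 2630(11.9) + 0.0224(70200) = 26365.48.
∂Q_d/∂p = −2630.
E = (-2630) × (11.9/26365.48) = -1.18704…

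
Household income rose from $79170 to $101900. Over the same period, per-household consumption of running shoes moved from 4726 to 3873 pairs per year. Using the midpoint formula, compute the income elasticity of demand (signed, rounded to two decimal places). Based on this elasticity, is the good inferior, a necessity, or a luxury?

%ΔQ = (3873 − 4726)/[( 4726 + 3873)/2] = -853/4299.5 = -0.198395…
%ΔIncome = (101900 − 79170)/[( 79170 + 101900)/2] = 22730/90535 = 0.251063…
E_income = (-853/4299.5) / (22730/90535) = -0.7902…
E_income < 0 ⇒ inferior good.

-0.79; inferior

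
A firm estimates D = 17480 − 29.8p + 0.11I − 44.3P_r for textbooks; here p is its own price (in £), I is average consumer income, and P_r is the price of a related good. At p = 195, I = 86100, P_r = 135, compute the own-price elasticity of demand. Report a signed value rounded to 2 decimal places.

At the given values, D = 17480 − 29.8(195) + 0.11(86100) − 44.3(135) = 15159.5.
∂D/∂p = −29.8.
E = (-29.8) × (195/15159.5) = -0.3833…

-0.38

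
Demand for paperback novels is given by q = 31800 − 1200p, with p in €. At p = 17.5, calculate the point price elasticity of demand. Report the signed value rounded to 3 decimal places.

dq/dp = −1200. At p = 17.5, q = 31800 − 1200(17.5) = 10800.
Ed = (dq/dp)·(p/q) = −1200 × (17.5/10800) = -1.94444…

-1.944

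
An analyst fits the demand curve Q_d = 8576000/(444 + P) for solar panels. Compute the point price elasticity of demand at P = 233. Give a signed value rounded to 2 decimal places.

-0.34

dQ_d/dP = −8576000/(444 + P)² = -18.7114. At P = 233, Q_d = 12667.7.
Ed = (dQ_d/dP)·(P/Q_d) = (-18.7114) × (233/12667.7) = -0.3441…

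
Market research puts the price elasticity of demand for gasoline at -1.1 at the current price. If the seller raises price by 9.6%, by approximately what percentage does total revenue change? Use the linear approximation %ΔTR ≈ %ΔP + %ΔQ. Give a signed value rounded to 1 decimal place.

%ΔQ ≈ Ed × %ΔP = (-1.1) × (+9.6%) = -10.5600%
%ΔTR ≈ %ΔP + %ΔQ = (+9.6%) + (-10.5600%) = -0.9600%

-1.0%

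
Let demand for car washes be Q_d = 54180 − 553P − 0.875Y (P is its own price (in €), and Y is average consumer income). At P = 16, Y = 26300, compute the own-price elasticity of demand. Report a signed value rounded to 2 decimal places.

At the given values, Q_d = 54180 − 553(16) − 0.875(26300) = 22319.5.
∂Q_d/∂P = −553.
E = (-553) × (16/22319.5) = -0.3964…

-0.40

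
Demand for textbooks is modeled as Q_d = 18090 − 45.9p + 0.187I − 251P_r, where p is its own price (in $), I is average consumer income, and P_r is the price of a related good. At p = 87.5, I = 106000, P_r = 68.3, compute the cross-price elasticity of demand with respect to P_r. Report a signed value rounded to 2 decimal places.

At the given values, Q_d = 18090 − 45.9(87.5) + 0.187(106000) − 251(68.3) = 16752.45.
∂Q_d/∂P_r = -251.
E = (-251) × (68.3/16752.45) = -1.0233…

-1.02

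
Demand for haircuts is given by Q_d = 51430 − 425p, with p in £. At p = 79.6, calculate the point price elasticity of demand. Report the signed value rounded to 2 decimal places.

-1.92

dQ_d/dp = −425. At p = 79.6, Q_d = 51430 − 425(79.6) = 17600.
Ed = (dQ_d/dp)·(p/Q_d) = −425 × (79.6/17600) = -1.9221…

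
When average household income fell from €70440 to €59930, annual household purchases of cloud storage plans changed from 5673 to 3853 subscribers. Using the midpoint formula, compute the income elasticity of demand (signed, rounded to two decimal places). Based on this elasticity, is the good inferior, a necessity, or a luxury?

2.37; luxury

%ΔQ = (3853 − 5673)/[( 5673 + 3853)/2] = -1820/4763 = -0.382112…
%ΔIncome = (59930 − 70440)/[( 70440 + 59930)/2] = -10510/65185 = -0.161233…
E_income = (-1820/4763) / (-10510/65185) = 2.3699…
E_income > 1 ⇒ normal good, luxury.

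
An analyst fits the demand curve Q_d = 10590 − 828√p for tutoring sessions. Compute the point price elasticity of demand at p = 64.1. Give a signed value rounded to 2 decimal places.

-0.84

dQ_d/dp = −828/(2√p) = -51.7096. At p = 64.1, Q_d = 3960.83.
Ed = (dQ_d/dp)·(p/Q_d) = (-51.7096) × (64.1/3960.83) = -0.8368…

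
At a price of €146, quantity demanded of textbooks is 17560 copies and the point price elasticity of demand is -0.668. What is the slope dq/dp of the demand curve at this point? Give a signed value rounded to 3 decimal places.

Ed = (dq/dp)·(p/q) ⇒ dq/dp = Ed·q/p = (-0.668)·17560/146 = -80.34301…

-80.343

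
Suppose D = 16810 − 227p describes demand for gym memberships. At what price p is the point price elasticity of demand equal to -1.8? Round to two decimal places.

47.61

Ed = −227p/(16810 − 227p). Set this equal to -1.8:
227p = 1.8·(16810 − 227p) ⇒ 227p(1 + 1.8) = 1.8·16810
p = 1.8·16810 / (227·2.8) = 47.6054…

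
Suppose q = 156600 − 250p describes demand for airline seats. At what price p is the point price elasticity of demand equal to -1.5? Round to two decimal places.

375.84

Ed = −250p/(156600 − 250p). Set this equal to -1.5:
250p = 1.5·(156600 − 250p) ⇒ 250p(1 + 1.5) = 1.5·156600
p = 1.5·156600 / (250·2.5) = 375.84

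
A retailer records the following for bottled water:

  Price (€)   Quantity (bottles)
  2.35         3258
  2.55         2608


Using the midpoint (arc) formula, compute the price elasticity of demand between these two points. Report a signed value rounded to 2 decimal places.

-2.71

%ΔQ = (2608 − 3258) / [(3258 + 2608)/2] = -650/2933 = -0.221616…
%ΔP = (2.55 − 2.35) / [(2.35 + 2.55)/2] = 0.2/2.45 = 0.081632…
Arc Ed = %ΔQ / %ΔP = (-650/2933) / (0.2/2.45) = -2.7147…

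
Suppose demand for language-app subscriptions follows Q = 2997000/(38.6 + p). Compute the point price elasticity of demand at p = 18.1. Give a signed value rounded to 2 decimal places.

-0.32

dQ/dp = −2997000/(38.6 + p)² = -932.225. At p = 18.1, Q = 52857.1.
Ed = (dQ/dp)·(p/Q) = (-932.225) × (18.1/52857.1) = -0.3192…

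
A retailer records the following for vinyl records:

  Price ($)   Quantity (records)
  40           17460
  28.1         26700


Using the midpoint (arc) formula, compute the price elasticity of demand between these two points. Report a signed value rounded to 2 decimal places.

-1.20

%ΔQ = (26700 − 17460) / [(17460 + 26700)/2] = 9240/22080 = 0.418478…
%ΔP = (28.1 − 40) / [(40 + 28.1)/2] = -11.9/34.05 = -0.349486…
Arc Ed = %ΔQ / %ΔP = (9240/22080) / (-11.9/34.05) = -1.1974…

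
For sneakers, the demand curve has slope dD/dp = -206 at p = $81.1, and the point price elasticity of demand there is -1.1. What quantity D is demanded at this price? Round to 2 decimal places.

Ed = (dD/dp)·(p/D) ⇒ D = (dD/dp)·p/Ed = (-206)·81.1/(-1.1) = 15187.8181…

15187.82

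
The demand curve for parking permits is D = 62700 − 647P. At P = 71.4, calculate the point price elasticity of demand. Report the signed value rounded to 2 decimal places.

dD/dP = −647. At P = 71.4, D = 62700 − 647(71.4) = 16504.2.
Ed = (dD/dP)·(P/D) = −647 × (71.4/16504.2) = -2.7990…

-2.80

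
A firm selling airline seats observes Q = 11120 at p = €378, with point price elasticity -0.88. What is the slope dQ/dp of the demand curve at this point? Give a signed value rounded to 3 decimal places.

-25.888

Ed = (dQ/dp)·(p/Q) ⇒ dQ/dp = Ed·Q/p = (-0.88)·11120/378 = -25.88783…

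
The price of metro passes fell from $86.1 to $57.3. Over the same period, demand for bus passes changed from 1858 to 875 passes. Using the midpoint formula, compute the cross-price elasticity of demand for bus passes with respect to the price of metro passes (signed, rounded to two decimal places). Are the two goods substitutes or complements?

%ΔQ_{bus passes} = (875 − 1858)/avg = -983/1366.5 = -0.719356…
%ΔP_{metro passes} = (57.3 − 86.1)/avg = -28.8/71.7 = -0.401673…
E_cross = (-983/1366.5) / (-28.8/71.7) = 1.7908…
E_cross > 0 ⇒ the goods are substitutes.

1.79; substitutes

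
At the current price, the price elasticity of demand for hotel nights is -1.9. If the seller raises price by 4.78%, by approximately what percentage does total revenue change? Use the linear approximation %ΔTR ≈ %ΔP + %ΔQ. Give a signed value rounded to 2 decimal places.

-4.30%

%ΔQ ≈ Ed × %ΔP = (-1.9) × (+4.78%) = -9.0820%
%ΔTR ≈ %ΔP + %ΔQ = (+4.78%) + (-9.0820%) = -4.3020%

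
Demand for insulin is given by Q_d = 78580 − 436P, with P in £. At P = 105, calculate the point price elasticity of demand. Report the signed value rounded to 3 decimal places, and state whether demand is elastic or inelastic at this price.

dQ_d/dP = −436. At P = 105, Q_d = 78580 − 436(105) = 32800.
Ed = (dQ_d/dP)·(P/Q_d) = −436 × (105/32800) = -1.39573…
|Ed| = 1.396 > 1, so demand is elastic.

-1.396; elastic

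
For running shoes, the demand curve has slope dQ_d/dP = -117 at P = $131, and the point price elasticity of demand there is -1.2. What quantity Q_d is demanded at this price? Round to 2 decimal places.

Ed = (dQ_d/dP)·(P/Q_d) ⇒ Q_d = (dQ_d/dP)·P/Ed = (-117)·131/(-1.2) = 12772.5

12772.50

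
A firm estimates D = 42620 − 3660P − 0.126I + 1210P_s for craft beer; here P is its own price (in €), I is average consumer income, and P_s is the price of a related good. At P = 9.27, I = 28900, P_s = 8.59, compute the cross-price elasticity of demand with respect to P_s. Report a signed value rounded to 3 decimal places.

At the given values, D = 42620 − 3660(9.27) − 0.126(28900) + 1210(8.59) = 15444.3.
∂D/∂P_s = 1210.
E = (1210) × (8.59/15444.3) = 0.67299…

0.673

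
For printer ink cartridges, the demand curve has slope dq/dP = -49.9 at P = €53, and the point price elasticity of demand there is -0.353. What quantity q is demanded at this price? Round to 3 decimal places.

Ed = (dq/dP)·(P/q) ⇒ q = (dq/dP)·P/Ed = (-49.9)·53/(-0.353) = 7492.06798…

7492.068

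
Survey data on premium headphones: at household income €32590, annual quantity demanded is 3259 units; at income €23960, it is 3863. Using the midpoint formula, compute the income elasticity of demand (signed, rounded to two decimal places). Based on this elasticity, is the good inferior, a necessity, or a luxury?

-0.56; inferior

%ΔQ = (3863 − 3259)/[( 3259 + 3863)/2] = 604/3561 = 0.169615…
%ΔIncome = (23960 − 32590)/[( 32590 + 23960)/2] = -8630/28275 = -0.305216…
E_income = (604/3561) / (-8630/28275) = -0.5557…
E_income < 0 ⇒ inferior good.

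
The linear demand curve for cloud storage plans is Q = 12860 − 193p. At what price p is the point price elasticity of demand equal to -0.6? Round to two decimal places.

Ed = −193p/(12860 − 193p). Set this equal to -0.6:
193p = 0.6·(12860 − 193p) ⇒ 193p(1 + 0.6) = 0.6·12860
p = 0.6·12860 / (193·1.6) = 24.9870…

24.99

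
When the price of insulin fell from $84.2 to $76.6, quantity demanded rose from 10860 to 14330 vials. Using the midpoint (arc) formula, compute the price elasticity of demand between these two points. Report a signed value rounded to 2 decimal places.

-2.91

%ΔQ = (14330 − 10860) / [(10860 + 14330)/2] = 3470/12595 = 0.275506…
%ΔP = (76.6 − 84.2) / [(84.2 + 76.6)/2] = -7.6/80.4 = -0.094527…
Arc Ed = %ΔQ / %ΔP = (3470/12595) / (-7.6/80.4) = -2.9145…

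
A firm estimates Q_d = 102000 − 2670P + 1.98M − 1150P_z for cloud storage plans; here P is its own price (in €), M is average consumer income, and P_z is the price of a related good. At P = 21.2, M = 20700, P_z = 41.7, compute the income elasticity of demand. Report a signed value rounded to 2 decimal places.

At the given values, Q_d = 102000 − 2670(21.2) + 1.98(20700) − 1150(41.7) = 38427.
∂Q_d/∂M = 1.98.
E = (1.98) × (20700/38427) = 1.0665…

1.07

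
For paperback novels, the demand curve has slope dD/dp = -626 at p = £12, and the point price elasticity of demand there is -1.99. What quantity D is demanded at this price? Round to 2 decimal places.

Ed = (dD/dp)·(p/D) ⇒ D = (dD/dp)·p/Ed = (-626)·12/(-1.99) = 3774.8743…

3774.87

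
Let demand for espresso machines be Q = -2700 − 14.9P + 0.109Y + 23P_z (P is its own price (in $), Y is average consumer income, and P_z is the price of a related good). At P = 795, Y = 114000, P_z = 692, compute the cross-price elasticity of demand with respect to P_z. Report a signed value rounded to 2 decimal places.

At the given values, Q = -2700 − 14.9(795) + 0.109(114000) + 23(692) = 13796.5.
∂Q/∂P_z = 23.
E = (23) × (692/13796.5) = 1.1536…

1.15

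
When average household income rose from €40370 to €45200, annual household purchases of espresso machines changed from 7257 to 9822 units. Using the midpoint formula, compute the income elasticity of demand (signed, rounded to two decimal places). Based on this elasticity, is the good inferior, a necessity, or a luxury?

2.66; luxury

%ΔQ = (9822 − 7257)/[( 7257 + 9822)/2] = 2565/8539.5 = 0.300368…
%ΔIncome = (45200 − 40370)/[( 40370 + 45200)/2] = 4830/42785 = 0.112890…
E_income = (2565/8539.5) / (4830/42785) = 2.6607…
E_income > 1 ⇒ normal good, luxury.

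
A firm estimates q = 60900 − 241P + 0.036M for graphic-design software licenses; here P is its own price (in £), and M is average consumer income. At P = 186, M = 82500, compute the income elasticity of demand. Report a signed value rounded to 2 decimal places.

0.16

At the given values, q = 60900 − 241(186) + 0.036(82500) = 19044.
∂q/∂M = 0.036.
E = (0.036) × (82500/19044) = 0.1559…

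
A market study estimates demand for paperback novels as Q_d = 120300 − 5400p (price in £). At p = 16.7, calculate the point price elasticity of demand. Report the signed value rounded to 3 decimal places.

dQ_d/dp = −5400. At p = 16.7, Q_d = 120300 − 5400(16.7) = 30120.
Ed = (dQ_d/dp)·(p/Q_d) = −5400 × (16.7/30120) = -2.99402…

-2.994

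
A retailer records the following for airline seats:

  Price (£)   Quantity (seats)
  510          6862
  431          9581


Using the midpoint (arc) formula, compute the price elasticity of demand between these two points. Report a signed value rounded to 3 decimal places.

-1.970

%ΔQ = (9581 − 6862) / [(6862 + 9581)/2] = 2719/8221.5 = 0.330718…
%ΔP = (431 − 510) / [(510 + 431)/2] = -79/470.5 = -0.167906…
Arc Ed = %ΔQ / %ΔP = (2719/8221.5) / (-79/470.5) = -1.96965…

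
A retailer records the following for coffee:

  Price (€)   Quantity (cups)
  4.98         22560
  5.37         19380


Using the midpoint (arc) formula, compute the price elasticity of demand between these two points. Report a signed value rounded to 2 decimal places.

-2.01

%ΔQ = (19380 − 22560) / [(22560 + 19380)/2] = -3180/20970 = -0.151645…
%ΔP = (5.37 − 4.98) / [(4.98 + 5.37)/2] = 0.39/5.175 = 0.075362…
Arc Ed = %ΔQ / %ΔP = (-3180/20970) / (0.39/5.175) = -2.0122…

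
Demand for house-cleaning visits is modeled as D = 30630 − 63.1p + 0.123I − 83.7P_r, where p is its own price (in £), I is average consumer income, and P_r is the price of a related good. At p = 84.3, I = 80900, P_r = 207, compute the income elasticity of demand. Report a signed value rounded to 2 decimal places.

At the given values, D = 30630 − 63.1(84.3) + 0.123(80900) − 83.7(207) = 17935.47.
∂D/∂I = 0.123.
E = (0.123) × (80900/17935.47) = 0.5548…

0.55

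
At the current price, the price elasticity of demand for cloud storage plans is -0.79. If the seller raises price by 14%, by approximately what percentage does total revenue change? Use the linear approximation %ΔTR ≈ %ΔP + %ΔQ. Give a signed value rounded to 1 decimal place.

%ΔQ ≈ Ed × %ΔP = (-0.79) × (+14%) = -11.0600%
%ΔTR ≈ %ΔP + %ΔQ = (+14%) + (-11.0600%) = +2.9400%

+2.9%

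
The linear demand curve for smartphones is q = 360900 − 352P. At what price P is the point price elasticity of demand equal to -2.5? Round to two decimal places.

Ed = −352P/(360900 − 352P). Set this equal to -2.5:
352P = 2.5·(360900 − 352P) ⇒ 352P(1 + 2.5) = 2.5·360900
P = 2.5·360900 / (352·3.5) = 732.3457…

732.35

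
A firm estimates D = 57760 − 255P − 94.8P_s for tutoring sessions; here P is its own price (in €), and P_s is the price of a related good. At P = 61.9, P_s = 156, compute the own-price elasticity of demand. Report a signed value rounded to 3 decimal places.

-0.581

At the given values, D = 57760 − 255(61.9) − 94.8(156) = 27186.7.
∂D/∂P = −255.
E = (-255) × (61.9/27186.7) = -0.58059…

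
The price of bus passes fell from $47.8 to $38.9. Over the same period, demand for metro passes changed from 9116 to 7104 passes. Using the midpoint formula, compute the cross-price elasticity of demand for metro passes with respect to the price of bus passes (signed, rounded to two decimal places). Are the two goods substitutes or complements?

1.21; substitutes

%ΔQ_{metro passes} = (7104 − 9116)/avg = -2012/8110 = -0.248088…
%ΔP_{bus passes} = (38.9 − 47.8)/avg = -8.9/43.35 = -0.205305…
E_cross = (-2012/8110) / (-8.9/43.35) = 1.2083…
E_cross > 0 ⇒ the goods are substitutes.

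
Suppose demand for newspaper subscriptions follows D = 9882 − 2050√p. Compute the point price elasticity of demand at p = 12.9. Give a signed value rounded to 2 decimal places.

dD/dp = −2050/(2√p) = -285.384. At p = 12.9, D = 2519.1.
Ed = (dD/dp)·(p/D) = (-285.384) × (12.9/2519.1) = -1.4614…

-1.46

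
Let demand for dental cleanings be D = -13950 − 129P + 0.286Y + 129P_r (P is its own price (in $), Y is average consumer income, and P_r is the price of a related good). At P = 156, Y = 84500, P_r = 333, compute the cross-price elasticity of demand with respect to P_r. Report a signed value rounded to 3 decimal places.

1.300

At the given values, D = -13950 − 129(156) + 0.286(84500) + 129(333) = 33050.
∂D/∂P_r = 129.
E = (129) × (333/33050) = 1.29975…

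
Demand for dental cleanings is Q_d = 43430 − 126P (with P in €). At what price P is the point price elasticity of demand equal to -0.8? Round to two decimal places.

Ed = −126P/(43430 − 126P). Set this equal to -0.8:
126P = 0.8·(43430 − 126P) ⇒ 126P(1 + 0.8) = 0.8·43430
P = 0.8·43430 / (126·1.8) = 153.1922…

153.19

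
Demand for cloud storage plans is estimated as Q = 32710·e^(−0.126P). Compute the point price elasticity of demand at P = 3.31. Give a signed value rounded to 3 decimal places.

dQ/dP = −0.126·Q = -2715.97. At P = 3.31, Q = 21555.3.
Ed = (dQ/dP)·(P/Q) = (-2715.97) × (3.31/21555.3) = -0.41706

-0.417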